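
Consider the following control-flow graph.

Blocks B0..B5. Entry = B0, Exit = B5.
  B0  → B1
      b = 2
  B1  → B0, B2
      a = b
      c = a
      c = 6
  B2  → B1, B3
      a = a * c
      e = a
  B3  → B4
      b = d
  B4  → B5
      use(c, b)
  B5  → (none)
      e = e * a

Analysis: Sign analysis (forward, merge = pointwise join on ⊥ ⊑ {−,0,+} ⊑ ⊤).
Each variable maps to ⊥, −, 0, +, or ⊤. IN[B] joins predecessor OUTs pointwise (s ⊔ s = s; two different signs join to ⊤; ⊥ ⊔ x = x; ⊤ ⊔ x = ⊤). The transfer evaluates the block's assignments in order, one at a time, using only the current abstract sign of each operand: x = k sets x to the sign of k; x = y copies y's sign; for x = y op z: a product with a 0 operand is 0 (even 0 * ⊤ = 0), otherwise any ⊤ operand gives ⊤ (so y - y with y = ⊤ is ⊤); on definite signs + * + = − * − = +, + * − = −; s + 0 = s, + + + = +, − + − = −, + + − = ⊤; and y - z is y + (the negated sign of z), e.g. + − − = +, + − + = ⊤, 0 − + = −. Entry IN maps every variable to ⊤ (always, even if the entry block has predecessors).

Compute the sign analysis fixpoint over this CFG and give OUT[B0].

Answer: {a: ⊤, b: +, c: ⊤, d: ⊤, e: ⊤, f: ⊤}

Trace:
Fixpoint table:
  B0:   IN=(all ⊤)   OUT={b:+; rest ⊤}
  B1:   IN={b:+; rest ⊤}   OUT={a:+, b:+, c:+; rest ⊤}
  B2:   IN={a:+, b:+, c:+; rest ⊤}   OUT={a:+, b:+, c:+, e:+; rest ⊤}
  B3:   IN={a:+, b:+, c:+, e:+; rest ⊤}   OUT={a:+, c:+, e:+; rest ⊤}
  B4:   IN={a:+, c:+, e:+; rest ⊤}   OUT={a:+, c:+, e:+; rest ⊤}
  B5:   IN={a:+, c:+, e:+; rest ⊤}   OUT={a:+, c:+, e:+; rest ⊤}

Merge at B0 (entry node, so the boundary value (all ⊤) is joined with the incoming edge(s)): IN[B0] = (all ⊤) ⊔ OUT[B1] = {a: ⊤, b: ⊤, c: ⊤, d: ⊤, e: ⊤, f: ⊤}
Applying B0's transfer function to that IN value gives OUT[B0] (row B0 above).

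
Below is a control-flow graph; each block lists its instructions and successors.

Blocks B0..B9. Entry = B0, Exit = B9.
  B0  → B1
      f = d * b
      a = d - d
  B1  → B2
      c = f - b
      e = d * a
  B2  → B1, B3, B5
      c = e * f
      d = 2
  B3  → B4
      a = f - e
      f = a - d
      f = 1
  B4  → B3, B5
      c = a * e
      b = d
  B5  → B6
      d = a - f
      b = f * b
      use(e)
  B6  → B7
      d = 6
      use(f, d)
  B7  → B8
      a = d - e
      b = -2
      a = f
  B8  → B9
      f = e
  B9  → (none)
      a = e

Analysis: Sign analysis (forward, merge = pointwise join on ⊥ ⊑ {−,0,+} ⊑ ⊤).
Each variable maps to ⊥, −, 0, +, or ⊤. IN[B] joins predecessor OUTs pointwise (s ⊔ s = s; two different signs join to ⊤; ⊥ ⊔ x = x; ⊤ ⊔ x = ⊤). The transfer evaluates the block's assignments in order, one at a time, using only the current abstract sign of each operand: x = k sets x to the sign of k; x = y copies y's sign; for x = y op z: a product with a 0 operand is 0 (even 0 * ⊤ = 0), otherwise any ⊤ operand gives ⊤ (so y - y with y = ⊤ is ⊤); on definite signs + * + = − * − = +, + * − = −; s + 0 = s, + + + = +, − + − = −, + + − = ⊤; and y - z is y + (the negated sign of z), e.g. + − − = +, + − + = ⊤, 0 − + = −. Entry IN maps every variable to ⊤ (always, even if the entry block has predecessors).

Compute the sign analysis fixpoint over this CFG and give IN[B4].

Answer: {a: ⊤, b: ⊤, c: ⊤, d: +, e: ⊤, f: +}

Working:
Converged values:
  B0:   IN=(all ⊤)   OUT=(all ⊤)
  B1:   IN=(all ⊤)   OUT=(all ⊤)
  B2:   IN=(all ⊤)   OUT={d:+; rest ⊤}
  B3:   IN={d:+; rest ⊤}   OUT={d:+, f:+; rest ⊤}
  B4:   IN={d:+, f:+; rest ⊤}   OUT={b:+, d:+, f:+; rest ⊤}
  B5:   IN={d:+; rest ⊤}   OUT=(all ⊤)
  B6:   IN=(all ⊤)   OUT={d:+; rest ⊤}
  B7:   IN={d:+; rest ⊤}   OUT={b:-, d:+; rest ⊤}
  B8:   IN={b:-, d:+; rest ⊤}   OUT={b:-, d:+; rest ⊤}
  B9:   IN={b:-, d:+; rest ⊤}   OUT={b:-, d:+; rest ⊤}

Merge at B4: IN[B4] = OUT[B3] = {a: ⊤, b: ⊤, c: ⊤, d: +, e: ⊤, f: +}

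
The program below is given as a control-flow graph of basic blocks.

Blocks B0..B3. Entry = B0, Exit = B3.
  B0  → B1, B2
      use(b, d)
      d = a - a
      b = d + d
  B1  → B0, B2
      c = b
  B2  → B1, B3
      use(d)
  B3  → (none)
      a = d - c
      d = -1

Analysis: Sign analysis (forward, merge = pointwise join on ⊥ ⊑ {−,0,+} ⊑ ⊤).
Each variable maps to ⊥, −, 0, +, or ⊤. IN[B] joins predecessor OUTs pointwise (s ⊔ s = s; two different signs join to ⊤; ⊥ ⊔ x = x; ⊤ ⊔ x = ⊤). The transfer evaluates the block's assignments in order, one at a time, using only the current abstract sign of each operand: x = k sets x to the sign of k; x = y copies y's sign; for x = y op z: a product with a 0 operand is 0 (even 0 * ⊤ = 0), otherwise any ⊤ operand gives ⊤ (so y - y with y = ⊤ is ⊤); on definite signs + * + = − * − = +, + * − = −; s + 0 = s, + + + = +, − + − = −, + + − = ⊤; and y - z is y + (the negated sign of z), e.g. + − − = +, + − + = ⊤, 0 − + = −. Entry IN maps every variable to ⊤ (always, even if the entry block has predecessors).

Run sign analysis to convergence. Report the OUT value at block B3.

Answer: {a: ⊤, b: ⊤, c: ⊤, d: -, e: ⊤, f: ⊤}

Trace:
Fixpoint table:
  B0:   IN=(all ⊤)   OUT=(all ⊤)
  B1:   IN=(all ⊤)   OUT=(all ⊤)
  B2:   IN=(all ⊤)   OUT=(all ⊤)
  B3:   IN=(all ⊤)   OUT={d:-; rest ⊤}

Merge at B3: IN[B3] = OUT[B2] = {a: ⊤, b: ⊤, c: ⊤, d: ⊤, e: ⊤, f: ⊤}
Applying B3's transfer function to that IN value gives OUT[B3] (row B3 above).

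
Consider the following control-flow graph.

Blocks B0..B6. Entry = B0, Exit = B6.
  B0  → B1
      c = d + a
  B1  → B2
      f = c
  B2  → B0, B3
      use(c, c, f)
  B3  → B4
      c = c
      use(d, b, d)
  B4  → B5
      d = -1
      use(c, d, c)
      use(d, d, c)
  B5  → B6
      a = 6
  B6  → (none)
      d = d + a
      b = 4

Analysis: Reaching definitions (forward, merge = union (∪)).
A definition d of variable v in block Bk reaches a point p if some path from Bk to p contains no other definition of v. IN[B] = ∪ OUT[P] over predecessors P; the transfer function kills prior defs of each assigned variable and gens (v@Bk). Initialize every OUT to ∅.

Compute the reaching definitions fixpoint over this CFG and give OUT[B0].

Answer: {c@B0, f@B1}

Trace:
Per-block solution:
  B0:   IN={c@B0, f@B1}   OUT={c@B0, f@B1}
  B1:   IN={c@B0, f@B1}   OUT={c@B0, f@B1}
  B2:   IN={c@B0, f@B1}   OUT={c@B0, f@B1}
  B3:   IN={c@B0, f@B1}   OUT={c@B3, f@B1}
  B4:   IN={c@B3, f@B1}   OUT={c@B3, d@B4, f@B1}
  B5:   IN={c@B3, d@B4, f@B1}   OUT={a@B5, c@B3, d@B4, f@B1}
  B6:   IN={a@B5, c@B3, d@B4, f@B1}   OUT={a@B5, b@B6, c@B3, d@B6, f@B1}

Merge at B0 (entry node, so the boundary value {} is joined with the incoming edge(s)): IN[B0] = {} ⊔ OUT[B2] = {c@B0, f@B1}
Applying B0's transfer function to that IN value gives OUT[B0] (row B0 above).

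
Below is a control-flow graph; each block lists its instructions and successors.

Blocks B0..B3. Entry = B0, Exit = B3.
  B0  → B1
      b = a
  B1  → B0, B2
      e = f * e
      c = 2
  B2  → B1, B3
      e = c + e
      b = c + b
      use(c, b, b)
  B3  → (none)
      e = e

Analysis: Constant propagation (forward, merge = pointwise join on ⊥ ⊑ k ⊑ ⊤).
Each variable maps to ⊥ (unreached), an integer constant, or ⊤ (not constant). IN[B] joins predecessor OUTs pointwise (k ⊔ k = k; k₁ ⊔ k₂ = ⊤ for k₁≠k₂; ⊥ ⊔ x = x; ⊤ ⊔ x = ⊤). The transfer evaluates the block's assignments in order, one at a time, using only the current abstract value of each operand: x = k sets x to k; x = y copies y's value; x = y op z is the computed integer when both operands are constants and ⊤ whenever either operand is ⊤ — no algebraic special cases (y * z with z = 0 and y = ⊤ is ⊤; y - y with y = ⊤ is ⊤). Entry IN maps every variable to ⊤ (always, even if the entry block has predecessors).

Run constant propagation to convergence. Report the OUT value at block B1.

Per-block solution:
  B0: | IN=(all ⊤) | OUT=(all ⊤)
  B1: | IN=(all ⊤) | OUT={c:2; rest ⊤}
  B2: | IN={c:2; rest ⊤} | OUT={c:2; rest ⊤}
  B3: | IN={c:2; rest ⊤} | OUT={c:2; rest ⊤}

Merge at B1: IN[B1] = OUT[B0] ⊔ OUT[B2] = {a: ⊤, b: ⊤, c: ⊤, d: ⊤, e: ⊤, f: ⊤}
Applying B1's transfer function to that IN value gives OUT[B1] (row B1 above).

Answer: {a: ⊤, b: ⊤, c: 2, d: ⊤, e: ⊤, f: ⊤}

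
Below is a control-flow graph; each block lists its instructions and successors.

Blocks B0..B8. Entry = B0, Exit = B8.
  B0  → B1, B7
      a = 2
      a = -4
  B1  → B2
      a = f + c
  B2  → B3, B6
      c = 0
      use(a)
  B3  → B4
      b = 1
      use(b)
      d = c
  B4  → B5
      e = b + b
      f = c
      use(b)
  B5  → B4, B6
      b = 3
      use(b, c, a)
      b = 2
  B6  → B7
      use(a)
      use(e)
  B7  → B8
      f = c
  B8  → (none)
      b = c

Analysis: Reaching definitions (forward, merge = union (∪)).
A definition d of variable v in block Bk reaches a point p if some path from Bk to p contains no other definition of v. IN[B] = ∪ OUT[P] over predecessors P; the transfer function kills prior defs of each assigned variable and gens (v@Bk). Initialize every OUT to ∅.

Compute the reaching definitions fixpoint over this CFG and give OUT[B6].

Answer: {a@B1, b@B5, c@B2, d@B3, e@B4, f@B4}

Derivation:
Fixpoint table:
  B0:   IN={}   OUT={a@B0}
  B1:   IN={a@B0}   OUT={a@B1}
  B2:   IN={a@B1}   OUT={a@B1, c@B2}
  B3:   IN={a@B1, c@B2}   OUT={a@B1, b@B3, c@B2, d@B3}
  B4:   IN={a@B1, b@B3, b@B5, c@B2, d@B3, e@B4, f@B4}   OUT={a@B1, b@B3, b@B5, c@B2, d@B3, e@B4, f@B4}
  B5:   IN={a@B1, b@B3, b@B5, c@B2, d@B3, e@B4, f@B4}   OUT={a@B1, b@B5, c@B2, d@B3, e@B4, f@B4}
  B6:   IN={a@B1, b@B5, c@B2, d@B3, e@B4, f@B4}   OUT={a@B1, b@B5, c@B2, d@B3, e@B4, f@B4}
  B7:   IN={a@B0, a@B1, b@B5, c@B2, d@B3, e@B4, f@B4}   OUT={a@B0, a@B1, b@B5, c@B2, d@B3, e@B4, f@B7}
  B8:   IN={a@B0, a@B1, b@B5, c@B2, d@B3, e@B4, f@B7}   OUT={a@B0, a@B1, b@B8, c@B2, d@B3, e@B4, f@B7}

Merge at B6: IN[B6] = OUT[B2] ⊔ OUT[B5] = {a@B1, b@B5, c@B2, d@B3, e@B4, f@B4}
Applying B6's transfer function to that IN value gives OUT[B6] (row B6 above).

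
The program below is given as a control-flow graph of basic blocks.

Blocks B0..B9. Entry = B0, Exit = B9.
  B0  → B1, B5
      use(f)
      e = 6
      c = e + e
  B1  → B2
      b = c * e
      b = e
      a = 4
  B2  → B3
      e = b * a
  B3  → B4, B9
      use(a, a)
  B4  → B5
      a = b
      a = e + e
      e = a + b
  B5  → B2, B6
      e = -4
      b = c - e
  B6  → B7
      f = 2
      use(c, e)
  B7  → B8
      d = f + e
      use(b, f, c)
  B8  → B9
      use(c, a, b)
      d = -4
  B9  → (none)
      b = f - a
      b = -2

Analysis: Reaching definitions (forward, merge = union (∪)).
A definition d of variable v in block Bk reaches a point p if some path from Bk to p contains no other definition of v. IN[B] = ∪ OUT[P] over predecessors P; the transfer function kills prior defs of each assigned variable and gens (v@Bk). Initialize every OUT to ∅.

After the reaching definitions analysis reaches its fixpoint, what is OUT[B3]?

Converged values:
  B0: | IN={} | OUT={c@B0, e@B0}
  B1: | IN={c@B0, e@B0} | OUT={a@B1, b@B1, c@B0, e@B0}
  B2: | IN={a@B1, a@B4, b@B1, b@B5, c@B0, e@B0, e@B5} | OUT={a@B1, a@B4, b@B1, b@B5, c@B0, e@B2}
  B3: | IN={a@B1, a@B4, b@B1, b@B5, c@B0, e@B2} | OUT={a@B1, a@B4, b@B1, b@B5, c@B0, e@B2}
  B4: | IN={a@B1, a@B4, b@B1, b@B5, c@B0, e@B2} | OUT={a@B4, b@B1, b@B5, c@B0, e@B4}
  B5: | IN={a@B4, b@B1, b@B5, c@B0, e@B0, e@B4} | OUT={a@B4, b@B5, c@B0, e@B5}
  B6: | IN={a@B4, b@B5, c@B0, e@B5} | OUT={a@B4, b@B5, c@B0, e@B5, f@B6}
  B7: | IN={a@B4, b@B5, c@B0, e@B5, f@B6} | OUT={a@B4, b@B5, c@B0, d@B7, e@B5, f@B6}
  B8: | IN={a@B4, b@B5, c@B0, d@B7, e@B5, f@B6} | OUT={a@B4, b@B5, c@B0, d@B8, e@B5, f@B6}
  B9: | IN={a@B1, a@B4, b@B1, b@B5, c@B0, d@B8, e@B2, e@B5, f@B6} | OUT={a@B1, a@B4, b@B9, c@B0, d@B8, e@B2, e@B5, f@B6}

Merge at B3: IN[B3] = OUT[B2] = {a@B1, a@B4, b@B1, b@B5, c@B0, e@B2}
Applying B3's transfer function to that IN value gives OUT[B3] (row B3 above).

Answer: {a@B1, a@B4, b@B1, b@B5, c@B0, e@B2}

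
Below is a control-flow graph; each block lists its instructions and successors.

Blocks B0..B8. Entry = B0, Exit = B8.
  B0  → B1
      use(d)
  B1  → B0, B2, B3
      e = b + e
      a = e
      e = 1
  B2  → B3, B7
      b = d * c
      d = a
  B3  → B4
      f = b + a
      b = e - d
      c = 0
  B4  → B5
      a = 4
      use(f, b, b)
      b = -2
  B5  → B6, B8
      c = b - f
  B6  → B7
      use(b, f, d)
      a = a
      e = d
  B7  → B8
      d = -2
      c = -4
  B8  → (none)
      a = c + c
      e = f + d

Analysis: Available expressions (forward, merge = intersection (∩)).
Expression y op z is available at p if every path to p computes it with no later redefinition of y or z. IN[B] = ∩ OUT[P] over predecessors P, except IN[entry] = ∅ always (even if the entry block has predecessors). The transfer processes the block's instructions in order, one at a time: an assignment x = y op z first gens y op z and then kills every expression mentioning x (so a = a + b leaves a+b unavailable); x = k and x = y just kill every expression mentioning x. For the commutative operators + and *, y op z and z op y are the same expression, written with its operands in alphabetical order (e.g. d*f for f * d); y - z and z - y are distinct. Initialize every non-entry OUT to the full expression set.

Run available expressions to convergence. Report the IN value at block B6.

Fixpoint table:
  B0:  IN={}  OUT={}
  B1:  IN={}  OUT={}
  B2:  IN={}  OUT={}
  B3:  IN={}  OUT={e-d}
  B4:  IN={e-d}  OUT={e-d}
  B5:  IN={e-d}  OUT={b-f, e-d}
  B6:  IN={b-f, e-d}  OUT={b-f}
  B7:  IN={}  OUT={}
  B8:  IN={}  OUT={c+c, d+f}

Merge at B6: IN[B6] = OUT[B5] = {b-f, e-d}

Answer: {b-f, e-d}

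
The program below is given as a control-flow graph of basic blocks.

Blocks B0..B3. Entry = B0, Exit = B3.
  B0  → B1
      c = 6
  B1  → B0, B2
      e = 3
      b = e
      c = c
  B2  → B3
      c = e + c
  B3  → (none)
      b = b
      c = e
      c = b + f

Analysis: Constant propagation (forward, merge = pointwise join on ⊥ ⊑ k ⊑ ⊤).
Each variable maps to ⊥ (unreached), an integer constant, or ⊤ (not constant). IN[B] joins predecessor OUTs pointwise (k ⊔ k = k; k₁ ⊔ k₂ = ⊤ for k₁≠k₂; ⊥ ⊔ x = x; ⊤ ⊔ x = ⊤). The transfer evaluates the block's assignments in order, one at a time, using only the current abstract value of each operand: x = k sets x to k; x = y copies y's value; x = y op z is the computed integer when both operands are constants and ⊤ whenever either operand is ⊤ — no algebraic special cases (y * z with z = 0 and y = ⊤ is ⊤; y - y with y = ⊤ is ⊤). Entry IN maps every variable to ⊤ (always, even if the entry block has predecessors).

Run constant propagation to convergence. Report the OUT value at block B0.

Converged values:
  B0: | IN=(all ⊤) | OUT={c:6; rest ⊤}
  B1: | IN={c:6; rest ⊤} | OUT={b:3, c:6, e:3; rest ⊤}
  B2: | IN={b:3, c:6, e:3; rest ⊤} | OUT={b:3, c:9, e:3; rest ⊤}
  B3: | IN={b:3, c:9, e:3; rest ⊤} | OUT={b:3, e:3; rest ⊤}

Merge at B0 (entry node, so the boundary value (all ⊤) is joined with the incoming edge(s)): IN[B0] = (all ⊤) ⊔ OUT[B1] = {a: ⊤, b: ⊤, c: ⊤, d: ⊤, e: ⊤, f: ⊤}
Applying B0's transfer function to that IN value gives OUT[B0] (row B0 above).

Answer: {a: ⊤, b: ⊤, c: 6, d: ⊤, e: ⊤, f: ⊤}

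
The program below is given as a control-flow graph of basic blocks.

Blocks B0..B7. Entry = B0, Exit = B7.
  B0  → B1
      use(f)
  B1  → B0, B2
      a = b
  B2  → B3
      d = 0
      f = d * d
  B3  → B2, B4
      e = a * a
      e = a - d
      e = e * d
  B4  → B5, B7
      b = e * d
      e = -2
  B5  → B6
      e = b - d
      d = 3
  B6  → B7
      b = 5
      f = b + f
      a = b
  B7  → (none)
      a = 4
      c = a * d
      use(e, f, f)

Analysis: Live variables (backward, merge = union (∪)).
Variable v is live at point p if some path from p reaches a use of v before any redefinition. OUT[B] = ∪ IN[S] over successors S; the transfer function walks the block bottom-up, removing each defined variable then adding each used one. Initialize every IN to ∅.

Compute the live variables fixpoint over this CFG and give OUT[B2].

Answer: {a, d, f}

Trace:
Per-block solution:
  B0: | IN={b, f} | OUT={b, f}
  B1: | IN={b, f} | OUT={a, b, f}
  B2: | IN={a} | OUT={a, d, f}
  B3: | IN={a, d, f} | OUT={a, d, e, f}
  B4: | IN={d, e, f} | OUT={b, d, e, f}
  B5: | IN={b, d, f} | OUT={d, e, f}
  B6: | IN={d, e, f} | OUT={d, e, f}
  B7: | IN={d, e, f} | OUT={}

Merge at B2: OUT[B2] = IN[B3] = {a, d, f}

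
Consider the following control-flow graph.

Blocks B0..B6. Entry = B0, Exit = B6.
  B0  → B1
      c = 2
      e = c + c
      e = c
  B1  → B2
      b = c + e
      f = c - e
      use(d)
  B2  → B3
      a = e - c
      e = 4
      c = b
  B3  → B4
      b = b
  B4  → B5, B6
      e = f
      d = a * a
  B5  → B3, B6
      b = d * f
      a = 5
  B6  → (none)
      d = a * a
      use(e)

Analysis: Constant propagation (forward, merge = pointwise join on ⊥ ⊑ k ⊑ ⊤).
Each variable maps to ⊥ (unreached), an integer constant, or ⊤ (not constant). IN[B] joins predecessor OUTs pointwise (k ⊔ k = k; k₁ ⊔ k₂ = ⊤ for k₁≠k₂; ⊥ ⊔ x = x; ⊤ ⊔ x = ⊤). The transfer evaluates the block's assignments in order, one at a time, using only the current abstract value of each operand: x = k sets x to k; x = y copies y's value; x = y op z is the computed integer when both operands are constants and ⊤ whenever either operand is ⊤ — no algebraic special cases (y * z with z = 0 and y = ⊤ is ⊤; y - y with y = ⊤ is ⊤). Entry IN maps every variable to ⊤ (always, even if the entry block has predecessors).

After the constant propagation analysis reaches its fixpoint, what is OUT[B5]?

Answer: {a: 5, b: ⊤, c: 4, d: ⊤, e: 0, f: 0}

Working:
Per-block solution:
  B0: | IN=(all ⊤) | OUT={c:2, e:2; rest ⊤}
  B1: | IN={c:2, e:2; rest ⊤} | OUT={b:4, c:2, e:2, f:0; rest ⊤}
  B2: | IN={b:4, c:2, e:2, f:0; rest ⊤} | OUT={a:0, b:4, c:4, e:4, f:0; rest ⊤}
  B3: | IN={c:4, f:0; rest ⊤} | OUT={c:4, f:0; rest ⊤}
  B4: | IN={c:4, f:0; rest ⊤} | OUT={c:4, e:0, f:0; rest ⊤}
  B5: | IN={c:4, e:0, f:0; rest ⊤} | OUT={a:5, c:4, e:0, f:0; rest ⊤}
  B6: | IN={c:4, e:0, f:0; rest ⊤} | OUT={c:4, e:0, f:0; rest ⊤}

Merge at B5: IN[B5] = OUT[B4] = {a: ⊤, b: ⊤, c: 4, d: ⊤, e: 0, f: 0}
Applying B5's transfer function to that IN value gives OUT[B5] (row B5 above).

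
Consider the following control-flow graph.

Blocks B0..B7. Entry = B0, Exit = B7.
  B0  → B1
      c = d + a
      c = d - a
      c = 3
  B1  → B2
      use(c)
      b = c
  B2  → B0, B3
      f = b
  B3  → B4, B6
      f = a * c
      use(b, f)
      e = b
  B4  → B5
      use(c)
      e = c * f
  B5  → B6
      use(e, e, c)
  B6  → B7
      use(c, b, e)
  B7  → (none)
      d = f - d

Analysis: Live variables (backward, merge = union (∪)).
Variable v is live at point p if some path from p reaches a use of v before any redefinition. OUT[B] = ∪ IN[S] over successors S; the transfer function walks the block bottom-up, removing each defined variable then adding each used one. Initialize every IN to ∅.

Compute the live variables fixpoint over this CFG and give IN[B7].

Fixpoint table:
  B0: | IN={a, d} | OUT={a, c, d}
  B1: | IN={a, c, d} | OUT={a, b, c, d}
  B2: | IN={a, b, c, d} | OUT={a, b, c, d}
  B3: | IN={a, b, c, d} | OUT={b, c, d, e, f}
  B4: | IN={b, c, d, f} | OUT={b, c, d, e, f}
  B5: | IN={b, c, d, e, f} | OUT={b, c, d, e, f}
  B6: | IN={b, c, d, e, f} | OUT={d, f}
  B7: | IN={d, f} | OUT={}

B7 is the boundary node: OUT[B7] = {}
Applying B7's transfer function to that OUT value gives IN[B7] (row B7 above).

Answer: {d, f}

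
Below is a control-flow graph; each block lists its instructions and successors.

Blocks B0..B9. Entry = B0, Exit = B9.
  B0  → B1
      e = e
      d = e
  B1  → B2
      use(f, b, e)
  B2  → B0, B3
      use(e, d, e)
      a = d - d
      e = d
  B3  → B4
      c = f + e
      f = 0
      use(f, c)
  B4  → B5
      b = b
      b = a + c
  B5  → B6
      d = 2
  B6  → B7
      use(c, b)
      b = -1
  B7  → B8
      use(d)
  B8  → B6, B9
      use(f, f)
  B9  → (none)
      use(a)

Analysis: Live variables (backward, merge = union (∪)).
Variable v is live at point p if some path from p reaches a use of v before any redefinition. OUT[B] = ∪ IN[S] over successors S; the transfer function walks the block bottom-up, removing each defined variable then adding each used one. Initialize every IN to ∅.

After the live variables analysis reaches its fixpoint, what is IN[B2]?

Per-block solution:
  B0: | IN={b, e, f} | OUT={b, d, e, f}
  B1: | IN={b, d, e, f} | OUT={b, d, e, f}
  B2: | IN={b, d, e, f} | OUT={a, b, e, f}
  B3: | IN={a, b, e, f} | OUT={a, b, c, f}
  B4: | IN={a, b, c, f} | OUT={a, b, c, f}
  B5: | IN={a, b, c, f} | OUT={a, b, c, d, f}
  B6: | IN={a, b, c, d, f} | OUT={a, b, c, d, f}
  B7: | IN={a, b, c, d, f} | OUT={a, b, c, d, f}
  B8: | IN={a, b, c, d, f} | OUT={a, b, c, d, f}
  B9: | IN={a} | OUT={}

Merge at B2: OUT[B2] = IN[B0] ⊔ IN[B3] = {a, b, e, f}
Applying B2's transfer function to that OUT value gives IN[B2] (row B2 above).

Answer: {b, d, e, f}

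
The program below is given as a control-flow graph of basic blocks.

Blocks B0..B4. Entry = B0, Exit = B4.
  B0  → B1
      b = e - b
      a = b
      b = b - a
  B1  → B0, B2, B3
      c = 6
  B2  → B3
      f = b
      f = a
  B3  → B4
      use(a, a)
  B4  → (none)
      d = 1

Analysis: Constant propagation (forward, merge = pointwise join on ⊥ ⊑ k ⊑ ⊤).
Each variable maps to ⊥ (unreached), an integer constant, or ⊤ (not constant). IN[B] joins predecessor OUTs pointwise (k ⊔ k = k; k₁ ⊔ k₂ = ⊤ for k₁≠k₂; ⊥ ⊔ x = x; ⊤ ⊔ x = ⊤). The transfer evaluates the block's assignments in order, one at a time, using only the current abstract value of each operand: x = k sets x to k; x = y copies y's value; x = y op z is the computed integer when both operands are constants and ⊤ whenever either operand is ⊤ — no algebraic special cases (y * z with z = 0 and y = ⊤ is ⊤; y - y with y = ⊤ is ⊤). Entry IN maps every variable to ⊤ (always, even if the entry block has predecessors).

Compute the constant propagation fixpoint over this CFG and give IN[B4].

Answer: {a: ⊤, b: ⊤, c: 6, d: ⊤, e: ⊤, f: ⊤}

Trace:
Per-block solution:
  B0: | IN=(all ⊤) | OUT=(all ⊤)
  B1: | IN=(all ⊤) | OUT={c:6; rest ⊤}
  B2: | IN={c:6; rest ⊤} | OUT={c:6; rest ⊤}
  B3: | IN={c:6; rest ⊤} | OUT={c:6; rest ⊤}
  B4: | IN={c:6; rest ⊤} | OUT={c:6, d:1; rest ⊤}

Merge at B4: IN[B4] = OUT[B3] = {a: ⊤, b: ⊤, c: 6, d: ⊤, e: ⊤, f: ⊤}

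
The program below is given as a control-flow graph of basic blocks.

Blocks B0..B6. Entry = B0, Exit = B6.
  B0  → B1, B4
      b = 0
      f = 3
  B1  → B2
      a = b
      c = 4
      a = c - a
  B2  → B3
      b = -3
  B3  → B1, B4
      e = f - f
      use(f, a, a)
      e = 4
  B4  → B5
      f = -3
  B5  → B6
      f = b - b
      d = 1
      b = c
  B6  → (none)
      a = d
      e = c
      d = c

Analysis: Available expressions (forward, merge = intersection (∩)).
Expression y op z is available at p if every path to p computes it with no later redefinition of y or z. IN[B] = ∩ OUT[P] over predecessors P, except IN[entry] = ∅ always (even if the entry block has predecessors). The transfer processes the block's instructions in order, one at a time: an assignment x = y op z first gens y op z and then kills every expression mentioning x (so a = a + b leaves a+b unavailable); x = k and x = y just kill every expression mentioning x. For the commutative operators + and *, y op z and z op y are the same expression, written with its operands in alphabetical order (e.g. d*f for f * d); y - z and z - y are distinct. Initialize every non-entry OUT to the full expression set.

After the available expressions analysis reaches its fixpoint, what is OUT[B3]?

Fixpoint table:
  B0:  IN={}  OUT={}
  B1:  IN={}  OUT={}
  B2:  IN={}  OUT={}
  B3:  IN={}  OUT={f-f}
  B4:  IN={}  OUT={}
  B5:  IN={}  OUT={}
  B6:  IN={}  OUT={}

Merge at B3: IN[B3] = OUT[B2] = {}
Applying B3's transfer function to that IN value gives OUT[B3] (row B3 above).

Answer: {f-f}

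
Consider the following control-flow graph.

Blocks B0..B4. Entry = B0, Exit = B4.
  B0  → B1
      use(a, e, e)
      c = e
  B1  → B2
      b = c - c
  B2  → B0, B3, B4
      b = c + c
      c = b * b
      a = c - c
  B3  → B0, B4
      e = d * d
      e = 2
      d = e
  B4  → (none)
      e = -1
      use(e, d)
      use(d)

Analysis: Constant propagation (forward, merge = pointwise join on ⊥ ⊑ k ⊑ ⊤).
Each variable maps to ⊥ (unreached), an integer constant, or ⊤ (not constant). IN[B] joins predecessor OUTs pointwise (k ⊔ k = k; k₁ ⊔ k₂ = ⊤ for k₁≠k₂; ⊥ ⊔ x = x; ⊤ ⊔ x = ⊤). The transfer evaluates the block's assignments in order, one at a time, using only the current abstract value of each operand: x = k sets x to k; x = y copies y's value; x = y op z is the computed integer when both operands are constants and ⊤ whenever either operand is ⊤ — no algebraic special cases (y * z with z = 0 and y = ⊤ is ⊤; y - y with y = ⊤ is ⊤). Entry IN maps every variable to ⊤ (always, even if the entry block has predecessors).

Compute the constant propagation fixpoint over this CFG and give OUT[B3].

Answer: {a: ⊤, b: ⊤, c: ⊤, d: 2, e: 2, f: ⊤}

Trace:
Fixpoint table:
  B0:  IN=(all ⊤)  OUT=(all ⊤)
  B1:  IN=(all ⊤)  OUT=(all ⊤)
  B2:  IN=(all ⊤)  OUT=(all ⊤)
  B3:  IN=(all ⊤)  OUT={d:2, e:2; rest ⊤}
  B4:  IN=(all ⊤)  OUT={e:-1; rest ⊤}

Merge at B3: IN[B3] = OUT[B2] = {a: ⊤, b: ⊤, c: ⊤, d: ⊤, e: ⊤, f: ⊤}
Applying B3's transfer function to that IN value gives OUT[B3] (row B3 above).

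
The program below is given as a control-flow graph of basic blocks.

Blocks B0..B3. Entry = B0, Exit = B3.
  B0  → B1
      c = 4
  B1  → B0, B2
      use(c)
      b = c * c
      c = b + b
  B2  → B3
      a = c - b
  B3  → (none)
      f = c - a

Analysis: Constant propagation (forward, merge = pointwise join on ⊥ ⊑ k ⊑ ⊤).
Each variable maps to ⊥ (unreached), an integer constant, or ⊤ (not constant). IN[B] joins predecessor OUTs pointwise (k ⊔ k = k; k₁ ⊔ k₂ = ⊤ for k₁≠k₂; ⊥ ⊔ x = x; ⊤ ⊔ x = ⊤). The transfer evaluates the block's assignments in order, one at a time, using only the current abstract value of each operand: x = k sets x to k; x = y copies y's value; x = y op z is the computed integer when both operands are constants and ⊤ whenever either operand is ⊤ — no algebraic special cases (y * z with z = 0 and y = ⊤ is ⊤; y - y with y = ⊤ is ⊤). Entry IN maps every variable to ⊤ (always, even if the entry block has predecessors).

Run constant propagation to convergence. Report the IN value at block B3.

Answer: {a: 16, b: 16, c: 32, d: ⊤, e: ⊤, f: ⊤}

Working:
Fixpoint table:
  B0:   IN=(all ⊤)   OUT={c:4; rest ⊤}
  B1:   IN={c:4; rest ⊤}   OUT={b:16, c:32; rest ⊤}
  B2:   IN={b:16, c:32; rest ⊤}   OUT={a:16, b:16, c:32; rest ⊤}
  B3:   IN={a:16, b:16, c:32; rest ⊤}   OUT={a:16, b:16, c:32, f:16; rest ⊤}

Merge at B3: IN[B3] = OUT[B2] = {a: 16, b: 16, c: 32, d: ⊤, e: ⊤, f: ⊤}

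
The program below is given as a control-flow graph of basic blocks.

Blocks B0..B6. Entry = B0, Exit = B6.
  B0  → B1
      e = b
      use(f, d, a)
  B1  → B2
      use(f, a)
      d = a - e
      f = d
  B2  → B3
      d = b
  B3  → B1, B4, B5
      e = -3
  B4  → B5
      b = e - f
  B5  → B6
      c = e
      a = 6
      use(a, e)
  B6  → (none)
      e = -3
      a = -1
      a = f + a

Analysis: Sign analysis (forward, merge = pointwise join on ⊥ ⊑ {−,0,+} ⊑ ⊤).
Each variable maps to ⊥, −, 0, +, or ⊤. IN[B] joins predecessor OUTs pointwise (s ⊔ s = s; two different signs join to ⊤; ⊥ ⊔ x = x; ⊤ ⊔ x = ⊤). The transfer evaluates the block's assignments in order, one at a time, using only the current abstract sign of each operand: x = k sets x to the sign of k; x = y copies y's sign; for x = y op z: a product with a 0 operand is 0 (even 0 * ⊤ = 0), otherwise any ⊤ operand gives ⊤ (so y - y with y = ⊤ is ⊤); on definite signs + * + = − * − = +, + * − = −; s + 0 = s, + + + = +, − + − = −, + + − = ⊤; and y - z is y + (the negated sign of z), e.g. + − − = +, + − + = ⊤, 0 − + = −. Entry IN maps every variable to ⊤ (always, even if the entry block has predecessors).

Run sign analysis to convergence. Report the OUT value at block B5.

Answer: {a: +, b: ⊤, c: -, d: ⊤, e: -, f: ⊤}

Derivation:
Converged values:
  B0:  IN=(all ⊤)  OUT=(all ⊤)
  B1:  IN=(all ⊤)  OUT=(all ⊤)
  B2:  IN=(all ⊤)  OUT=(all ⊤)
  B3:  IN=(all ⊤)  OUT={e:-; rest ⊤}
  B4:  IN={e:-; rest ⊤}  OUT={e:-; rest ⊤}
  B5:  IN={e:-; rest ⊤}  OUT={a:+, c:-, e:-; rest ⊤}
  B6:  IN={a:+, c:-, e:-; rest ⊤}  OUT={c:-, e:-; rest ⊤}

Merge at B5: IN[B5] = OUT[B3] ⊔ OUT[B4] = {a: ⊤, b: ⊤, c: ⊤, d: ⊤, e: -, f: ⊤}
Applying B5's transfer function to that IN value gives OUT[B5] (row B5 above).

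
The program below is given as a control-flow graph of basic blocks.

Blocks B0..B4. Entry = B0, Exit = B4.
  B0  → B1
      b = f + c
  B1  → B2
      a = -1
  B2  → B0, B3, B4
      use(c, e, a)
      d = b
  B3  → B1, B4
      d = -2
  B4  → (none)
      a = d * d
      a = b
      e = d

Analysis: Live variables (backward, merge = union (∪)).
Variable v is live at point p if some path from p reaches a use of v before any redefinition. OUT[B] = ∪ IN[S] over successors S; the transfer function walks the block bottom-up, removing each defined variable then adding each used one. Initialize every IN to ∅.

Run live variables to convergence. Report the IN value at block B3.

Answer: {b, c, e, f}

Derivation:
Fixpoint table:
  B0: | IN={c, e, f} | OUT={b, c, e, f}
  B1: | IN={b, c, e, f} | OUT={a, b, c, e, f}
  B2: | IN={a, b, c, e, f} | OUT={b, c, d, e, f}
  B3: | IN={b, c, e, f} | OUT={b, c, d, e, f}
  B4: | IN={b, d} | OUT={}

Merge at B3: OUT[B3] = IN[B1] ⊔ IN[B4] = {b, c, d, e, f}
Applying B3's transfer function to that OUT value gives IN[B3] (row B3 above).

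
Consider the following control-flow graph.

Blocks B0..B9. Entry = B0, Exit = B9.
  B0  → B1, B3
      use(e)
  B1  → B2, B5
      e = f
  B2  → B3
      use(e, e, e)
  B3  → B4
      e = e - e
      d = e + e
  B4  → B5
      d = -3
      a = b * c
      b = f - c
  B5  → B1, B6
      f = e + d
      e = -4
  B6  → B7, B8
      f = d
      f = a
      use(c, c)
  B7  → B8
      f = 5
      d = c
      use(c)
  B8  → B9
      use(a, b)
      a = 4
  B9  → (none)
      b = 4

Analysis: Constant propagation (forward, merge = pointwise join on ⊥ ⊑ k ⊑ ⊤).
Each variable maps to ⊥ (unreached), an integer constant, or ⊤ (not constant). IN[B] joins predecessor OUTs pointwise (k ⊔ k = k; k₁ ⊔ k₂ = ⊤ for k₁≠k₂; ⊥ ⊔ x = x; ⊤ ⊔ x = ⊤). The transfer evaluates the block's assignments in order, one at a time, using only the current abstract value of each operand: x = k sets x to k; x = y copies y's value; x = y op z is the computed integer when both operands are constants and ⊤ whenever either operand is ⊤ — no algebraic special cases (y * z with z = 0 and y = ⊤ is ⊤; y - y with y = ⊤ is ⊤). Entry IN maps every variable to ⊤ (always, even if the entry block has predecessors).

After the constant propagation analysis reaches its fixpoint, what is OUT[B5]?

Per-block solution:
  B0:   IN=(all ⊤)   OUT=(all ⊤)
  B1:   IN=(all ⊤)   OUT=(all ⊤)
  B2:   IN=(all ⊤)   OUT=(all ⊤)
  B3:   IN=(all ⊤)   OUT=(all ⊤)
  B4:   IN=(all ⊤)   OUT={d:-3; rest ⊤}
  B5:   IN=(all ⊤)   OUT={e:-4; rest ⊤}
  B6:   IN={e:-4; rest ⊤}   OUT={e:-4; rest ⊤}
  B7:   IN={e:-4; rest ⊤}   OUT={e:-4, f:5; rest ⊤}
  B8:   IN={e:-4; rest ⊤}   OUT={a:4, e:-4; rest ⊤}
  B9:   IN={a:4, e:-4; rest ⊤}   OUT={a:4, b:4, e:-4; rest ⊤}

Merge at B5: IN[B5] = OUT[B1] ⊔ OUT[B4] = {a: ⊤, b: ⊤, c: ⊤, d: ⊤, e: ⊤, f: ⊤}
Applying B5's transfer function to that IN value gives OUT[B5] (row B5 above).

Answer: {a: ⊤, b: ⊤, c: ⊤, d: ⊤, e: -4, f: ⊤}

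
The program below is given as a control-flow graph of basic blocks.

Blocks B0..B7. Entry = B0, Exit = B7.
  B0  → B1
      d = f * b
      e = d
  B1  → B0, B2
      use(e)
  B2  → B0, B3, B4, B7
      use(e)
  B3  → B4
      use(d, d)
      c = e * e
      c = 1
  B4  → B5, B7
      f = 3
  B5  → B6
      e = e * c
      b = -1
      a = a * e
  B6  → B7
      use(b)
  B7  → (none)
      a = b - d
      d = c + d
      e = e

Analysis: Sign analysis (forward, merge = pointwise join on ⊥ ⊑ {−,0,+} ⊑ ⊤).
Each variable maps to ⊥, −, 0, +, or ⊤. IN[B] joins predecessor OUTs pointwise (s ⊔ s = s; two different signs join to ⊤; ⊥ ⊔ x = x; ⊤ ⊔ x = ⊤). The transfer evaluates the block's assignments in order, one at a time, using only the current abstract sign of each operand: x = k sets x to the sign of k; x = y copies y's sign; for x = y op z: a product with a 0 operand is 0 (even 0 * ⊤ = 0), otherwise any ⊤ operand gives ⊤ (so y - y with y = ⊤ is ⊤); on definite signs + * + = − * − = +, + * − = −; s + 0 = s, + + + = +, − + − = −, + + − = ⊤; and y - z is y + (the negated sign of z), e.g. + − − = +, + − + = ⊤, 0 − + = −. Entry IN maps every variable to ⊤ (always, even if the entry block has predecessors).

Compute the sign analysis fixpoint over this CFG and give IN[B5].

Per-block solution:
  B0: | IN=(all ⊤) | OUT=(all ⊤)
  B1: | IN=(all ⊤) | OUT=(all ⊤)
  B2: | IN=(all ⊤) | OUT=(all ⊤)
  B3: | IN=(all ⊤) | OUT={c:+; rest ⊤}
  B4: | IN=(all ⊤) | OUT={f:+; rest ⊤}
  B5: | IN={f:+; rest ⊤} | OUT={b:-, f:+; rest ⊤}
  B6: | IN={b:-, f:+; rest ⊤} | OUT={b:-, f:+; rest ⊤}
  B7: | IN=(all ⊤) | OUT=(all ⊤)

Merge at B5: IN[B5] = OUT[B4] = {a: ⊤, b: ⊤, c: ⊤, d: ⊤, e: ⊤, f: +}

Answer: {a: ⊤, b: ⊤, c: ⊤, d: ⊤, e: ⊤, f: +}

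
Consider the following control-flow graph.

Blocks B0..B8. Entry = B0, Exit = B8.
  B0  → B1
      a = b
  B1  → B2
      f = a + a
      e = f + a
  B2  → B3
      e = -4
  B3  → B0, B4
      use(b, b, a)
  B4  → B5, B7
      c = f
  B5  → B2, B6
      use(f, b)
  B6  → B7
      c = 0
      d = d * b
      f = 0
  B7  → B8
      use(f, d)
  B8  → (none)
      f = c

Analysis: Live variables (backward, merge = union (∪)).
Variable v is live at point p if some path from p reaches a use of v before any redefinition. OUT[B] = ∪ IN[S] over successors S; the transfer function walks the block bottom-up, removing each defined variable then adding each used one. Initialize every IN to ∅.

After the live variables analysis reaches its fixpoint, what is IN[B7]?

Answer: {c, d, f}

Working:
Converged values:
  B0:   IN={b, d}   OUT={a, b, d}
  B1:   IN={a, b, d}   OUT={a, b, d, f}
  B2:   IN={a, b, d, f}   OUT={a, b, d, f}
  B3:   IN={a, b, d, f}   OUT={a, b, d, f}
  B4:   IN={a, b, d, f}   OUT={a, b, c, d, f}
  B5:   IN={a, b, d, f}   OUT={a, b, d, f}
  B6:   IN={b, d}   OUT={c, d, f}
  B7:   IN={c, d, f}   OUT={c}
  B8:   IN={c}   OUT={}

Merge at B7: OUT[B7] = IN[B8] = {c}
Applying B7's transfer function to that OUT value gives IN[B7] (row B7 above).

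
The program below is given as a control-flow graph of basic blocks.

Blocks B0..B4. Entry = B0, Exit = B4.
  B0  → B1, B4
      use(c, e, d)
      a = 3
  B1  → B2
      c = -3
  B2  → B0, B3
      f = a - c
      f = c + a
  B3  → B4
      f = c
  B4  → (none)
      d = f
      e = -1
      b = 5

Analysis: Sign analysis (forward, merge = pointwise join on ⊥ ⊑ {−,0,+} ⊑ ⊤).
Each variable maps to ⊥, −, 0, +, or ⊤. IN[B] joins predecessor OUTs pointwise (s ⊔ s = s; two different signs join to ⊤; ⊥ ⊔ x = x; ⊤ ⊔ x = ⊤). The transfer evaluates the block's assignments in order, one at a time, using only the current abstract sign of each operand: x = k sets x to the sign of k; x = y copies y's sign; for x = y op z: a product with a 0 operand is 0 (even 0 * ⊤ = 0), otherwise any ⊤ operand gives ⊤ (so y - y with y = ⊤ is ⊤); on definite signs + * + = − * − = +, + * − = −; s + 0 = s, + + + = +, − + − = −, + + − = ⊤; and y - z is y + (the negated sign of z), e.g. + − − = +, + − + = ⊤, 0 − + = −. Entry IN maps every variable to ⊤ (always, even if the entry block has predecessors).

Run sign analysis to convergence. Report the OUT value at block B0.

Answer: {a: +, b: ⊤, c: ⊤, d: ⊤, e: ⊤, f: ⊤}

Derivation:
Converged values:
  B0:   IN=(all ⊤)   OUT={a:+; rest ⊤}
  B1:   IN={a:+; rest ⊤}   OUT={a:+, c:-; rest ⊤}
  B2:   IN={a:+, c:-; rest ⊤}   OUT={a:+, c:-; rest ⊤}
  B3:   IN={a:+, c:-; rest ⊤}   OUT={a:+, c:-, f:-; rest ⊤}
  B4:   IN={a:+; rest ⊤}   OUT={a:+, b:+, e:-; rest ⊤}

Merge at B0 (entry node, so the boundary value (all ⊤) is joined with the incoming edge(s)): IN[B0] = (all ⊤) ⊔ OUT[B2] = {a: ⊤, b: ⊤, c: ⊤, d: ⊤, e: ⊤, f: ⊤}
Applying B0's transfer function to that IN value gives OUT[B0] (row B0 above).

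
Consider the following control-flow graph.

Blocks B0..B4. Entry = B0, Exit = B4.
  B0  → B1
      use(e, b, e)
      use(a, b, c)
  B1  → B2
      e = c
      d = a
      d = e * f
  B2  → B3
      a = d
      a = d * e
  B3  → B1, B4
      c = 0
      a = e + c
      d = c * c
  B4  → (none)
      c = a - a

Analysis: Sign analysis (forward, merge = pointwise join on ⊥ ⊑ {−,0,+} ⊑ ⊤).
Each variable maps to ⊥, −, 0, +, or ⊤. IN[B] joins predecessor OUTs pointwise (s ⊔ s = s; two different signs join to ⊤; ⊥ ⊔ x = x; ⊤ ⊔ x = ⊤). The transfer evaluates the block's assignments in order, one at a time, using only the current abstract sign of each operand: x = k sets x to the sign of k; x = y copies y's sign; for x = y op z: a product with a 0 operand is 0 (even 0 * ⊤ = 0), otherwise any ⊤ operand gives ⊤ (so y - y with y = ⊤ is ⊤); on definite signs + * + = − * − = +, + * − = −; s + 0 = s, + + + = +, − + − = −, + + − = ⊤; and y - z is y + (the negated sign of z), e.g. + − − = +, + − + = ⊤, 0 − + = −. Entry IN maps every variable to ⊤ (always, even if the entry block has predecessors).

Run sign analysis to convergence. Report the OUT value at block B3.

Answer: {a: ⊤, b: ⊤, c: 0, d: 0, e: ⊤, f: ⊤}

Derivation:
Converged values:
  B0: | IN=(all ⊤) | OUT=(all ⊤)
  B1: | IN=(all ⊤) | OUT=(all ⊤)
  B2: | IN=(all ⊤) | OUT=(all ⊤)
  B3: | IN=(all ⊤) | OUT={c:0, d:0; rest ⊤}
  B4: | IN={c:0, d:0; rest ⊤} | OUT={d:0; rest ⊤}

Merge at B3: IN[B3] = OUT[B2] = {a: ⊤, b: ⊤, c: ⊤, d: ⊤, e: ⊤, f: ⊤}
Applying B3's transfer function to that IN value gives OUT[B3] (row B3 above).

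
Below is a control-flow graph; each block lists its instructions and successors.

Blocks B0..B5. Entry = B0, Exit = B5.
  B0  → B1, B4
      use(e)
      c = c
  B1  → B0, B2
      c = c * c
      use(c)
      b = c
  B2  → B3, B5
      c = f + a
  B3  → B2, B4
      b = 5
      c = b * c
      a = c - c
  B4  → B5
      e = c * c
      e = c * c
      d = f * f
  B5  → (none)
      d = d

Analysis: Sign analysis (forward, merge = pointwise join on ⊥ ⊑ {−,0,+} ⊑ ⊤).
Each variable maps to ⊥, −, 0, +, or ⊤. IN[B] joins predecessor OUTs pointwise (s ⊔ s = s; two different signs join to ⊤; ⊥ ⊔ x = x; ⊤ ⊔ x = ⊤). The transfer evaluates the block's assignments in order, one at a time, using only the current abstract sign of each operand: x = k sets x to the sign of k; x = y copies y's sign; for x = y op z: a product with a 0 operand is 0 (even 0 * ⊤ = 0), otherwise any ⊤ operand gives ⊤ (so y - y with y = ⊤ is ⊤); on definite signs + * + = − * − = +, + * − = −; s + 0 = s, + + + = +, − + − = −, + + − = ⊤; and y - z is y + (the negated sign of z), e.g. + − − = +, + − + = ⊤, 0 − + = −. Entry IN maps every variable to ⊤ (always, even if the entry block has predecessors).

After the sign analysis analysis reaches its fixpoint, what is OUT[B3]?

Answer: {a: ⊤, b: +, c: ⊤, d: ⊤, e: ⊤, f: ⊤}

Working:
Converged values:
  B0:  IN=(all ⊤)  OUT=(all ⊤)
  B1:  IN=(all ⊤)  OUT=(all ⊤)
  B2:  IN=(all ⊤)  OUT=(all ⊤)
  B3:  IN=(all ⊤)  OUT={b:+; rest ⊤}
  B4:  IN=(all ⊤)  OUT=(all ⊤)
  B5:  IN=(all ⊤)  OUT=(all ⊤)

Merge at B3: IN[B3] = OUT[B2] = {a: ⊤, b: ⊤, c: ⊤, d: ⊤, e: ⊤, f: ⊤}
Applying B3's transfer function to that IN value gives OUT[B3] (row B3 above).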